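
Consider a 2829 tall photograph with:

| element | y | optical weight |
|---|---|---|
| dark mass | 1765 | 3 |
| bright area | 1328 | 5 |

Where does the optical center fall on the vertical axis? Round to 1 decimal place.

Total weight = 3 + 5 = 8.
y-moment: 3·1765 + 5·1328 = 11935; centroid 11935/8 ≈ 1491.88.

y ≈ 1491.9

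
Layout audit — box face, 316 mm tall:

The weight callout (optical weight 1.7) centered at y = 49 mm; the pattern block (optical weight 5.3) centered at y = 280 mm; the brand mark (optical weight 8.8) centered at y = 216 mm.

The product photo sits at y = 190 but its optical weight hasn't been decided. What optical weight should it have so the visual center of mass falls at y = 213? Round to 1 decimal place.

w ≈ 4.5

Fixed elements: Σw = 1.7 + 5.3 + 8.8 = 15.8, Σw·y = 1.7·49 + 5.3·280 + 8.8·216 = 3468.1.
Set Σw·y/Σw = 213: (3468.1 + 190w) = 213·(15.8 + w).
So w = (213·15.8 − 3468.1)/(190 − 213) = -102.7/-23 ≈ 4.47.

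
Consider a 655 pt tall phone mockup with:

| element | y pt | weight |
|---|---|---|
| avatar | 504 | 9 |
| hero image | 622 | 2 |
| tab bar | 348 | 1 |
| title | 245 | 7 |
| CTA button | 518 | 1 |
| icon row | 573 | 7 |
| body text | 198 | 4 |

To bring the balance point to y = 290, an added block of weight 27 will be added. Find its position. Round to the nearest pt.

y ≈ 135

After adding the added block, total weight = 9 + 2 + 1 + 7 + 1 + 7 + 4 + 27 = 58.
Along y: (13164 + 27·y) / 58 = 290 (existing moment 9·504 + 2·622 + 1·348 + 7·245 + 1·518 + 7·573 + 4·198 = 13164) ⇒ y = (16820 − 13164) / 27 ≈ 135.41.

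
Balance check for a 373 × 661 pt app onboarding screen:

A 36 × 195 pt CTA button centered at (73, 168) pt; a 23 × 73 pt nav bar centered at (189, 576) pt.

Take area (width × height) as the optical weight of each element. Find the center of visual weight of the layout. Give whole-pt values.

Taking area as weight: CTA button 36·195 = 7020, nav bar 23·73 = 1679. Sum 8699.
x: (7020·73 + 1679·189) / 8699 = 829791 / 8699 ≈ 95.39
y: (7020·168 + 1679·576) / 8699 = 2146464 / 8699 ≈ 246.75

(95, 247)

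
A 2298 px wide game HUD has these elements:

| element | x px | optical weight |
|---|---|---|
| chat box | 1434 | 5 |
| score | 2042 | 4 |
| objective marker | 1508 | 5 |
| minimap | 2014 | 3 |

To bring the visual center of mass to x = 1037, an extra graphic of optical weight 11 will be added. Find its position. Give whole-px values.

x ≈ 11

After adding the extra graphic, total weight = 5 + 4 + 5 + 3 + 11 = 28.
x: target moment 28×1037 = 29036; current 5·1434 + 4·2042 + 5·1508 + 3·2014 = 28920; the extra graphic supplies 116, so x = 116/11 ≈ 10.55.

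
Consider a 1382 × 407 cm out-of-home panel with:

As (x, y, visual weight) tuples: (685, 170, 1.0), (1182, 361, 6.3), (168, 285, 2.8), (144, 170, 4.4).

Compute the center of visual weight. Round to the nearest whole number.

(637, 275)

Total weight = 1.0 + 6.3 + 2.8 + 4.4 = 14.5.
x: (1.0·685 + 6.3·1182 + 2.8·168 + 4.4·144) / 14.5 = 9235.6 / 14.5 ≈ 636.94
y: (1.0·170 + 6.3·361 + 2.8·285 + 4.4·170) / 14.5 = 3990.3 / 14.5 ≈ 275.19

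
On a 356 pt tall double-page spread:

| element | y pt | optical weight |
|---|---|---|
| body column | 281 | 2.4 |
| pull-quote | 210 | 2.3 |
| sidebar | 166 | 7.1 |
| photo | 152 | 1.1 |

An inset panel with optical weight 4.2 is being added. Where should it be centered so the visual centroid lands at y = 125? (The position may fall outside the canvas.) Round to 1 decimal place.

y ≈ -87.1

New total weight: (2.4 + 2.3 + 7.1 + 1.1) + 4.2 = 17.1.
Along y: (2503.2 + 4.2·y) / 17.1 = 125 (existing moment 2.4·281 + 2.3·210 + 7.1·166 + 1.1·152 = 2503.2) ⇒ y = (2137.5 − 2503.2) / 4.2 ≈ -87.07.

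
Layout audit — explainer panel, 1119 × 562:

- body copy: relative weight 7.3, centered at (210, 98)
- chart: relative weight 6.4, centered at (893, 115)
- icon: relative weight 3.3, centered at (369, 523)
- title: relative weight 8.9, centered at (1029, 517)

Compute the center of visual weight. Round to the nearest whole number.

(680, 300)

Σw = 7.3 + 6.4 + 3.3 + 8.9 = 25.9.
Σw·x = 7.3·210 + 6.4·893 + 3.3·369 + 8.9·1029 = 17624.0, so x̄ = 17624.0/25.9 ≈ 680.46.
Σw·y = 7.3·98 + 6.4·115 + 3.3·523 + 8.9·517 = 7778.6, so ȳ = 7778.6/25.9 ≈ 300.33.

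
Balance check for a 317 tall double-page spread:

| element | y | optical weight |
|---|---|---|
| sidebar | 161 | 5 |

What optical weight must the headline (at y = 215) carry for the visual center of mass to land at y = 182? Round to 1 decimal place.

Known: weight 5 with moment 5·161 = 805.
For the centroid to hit 182: (805 + w·215) / (5 + w) = 182.
Solving: w = (182·5 − 805) / (215 − 182) = 105 / 33 ≈ 3.18.

w ≈ 3.2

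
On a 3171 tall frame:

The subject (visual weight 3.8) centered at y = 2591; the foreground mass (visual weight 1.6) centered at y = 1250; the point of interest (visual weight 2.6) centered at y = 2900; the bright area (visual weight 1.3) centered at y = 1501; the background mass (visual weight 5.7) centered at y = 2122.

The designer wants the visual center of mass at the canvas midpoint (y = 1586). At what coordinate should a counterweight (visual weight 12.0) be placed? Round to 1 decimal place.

y ≈ 782.5

With the counterweight, Σw becomes 3.8 + 1.6 + 2.6 + 1.3 + 5.7 + 12.0 = 27.0.
y: target moment 27.0×1586 = 42822.0; current 3.8·2591 + 1.6·1250 + 2.6·2900 + 1.3·1501 + 5.7·2122 = 33432.5; the counterweight supplies 9389.5, so y = 9389.5/12.0 ≈ 782.46.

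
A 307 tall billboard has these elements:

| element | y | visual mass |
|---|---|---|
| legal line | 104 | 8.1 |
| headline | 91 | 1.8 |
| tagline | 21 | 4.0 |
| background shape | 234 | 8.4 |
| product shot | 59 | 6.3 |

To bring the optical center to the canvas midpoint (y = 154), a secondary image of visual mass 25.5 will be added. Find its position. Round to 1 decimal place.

y ≈ 192.3

New total weight: (8.1 + 1.8 + 4.0 + 8.4 + 6.3) + 25.5 = 54.1.
Along y: (3427.5 + 25.5·y) / 54.1 = 154 (existing moment 8.1·104 + 1.8·91 + 4.0·21 + 8.4·234 + 6.3·59 = 3427.5) ⇒ y = (8331.4 − 3427.5) / 25.5 ≈ 192.31.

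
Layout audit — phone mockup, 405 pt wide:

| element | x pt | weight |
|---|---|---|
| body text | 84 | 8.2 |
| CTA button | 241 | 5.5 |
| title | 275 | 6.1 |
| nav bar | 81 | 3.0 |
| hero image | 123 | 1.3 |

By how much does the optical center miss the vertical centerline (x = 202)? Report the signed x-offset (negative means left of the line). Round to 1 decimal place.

Weights sum to 8.2 + 5.5 + 6.1 + 3.0 + 1.3 = 24.1.
x-moment: 8.2·84 + 5.5·241 + 6.1·275 + 3.0·81 + 1.3·123 = 4094.7; centroid 4094.7/24.1 ≈ 169.90.
Offset from x = 202: 169.90 − 202 ≈ -32.10.

≈ -32.1 pt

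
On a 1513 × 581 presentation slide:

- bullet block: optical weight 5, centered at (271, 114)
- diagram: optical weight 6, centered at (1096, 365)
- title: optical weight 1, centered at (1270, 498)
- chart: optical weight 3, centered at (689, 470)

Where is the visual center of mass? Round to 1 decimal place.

Σw = 5 + 6 + 1 + 3 = 15.
x: (5·271 + 6·1096 + 1·1270 + 3·689) / 15 = 11268 / 15 ≈ 751.20
y: (5·114 + 6·365 + 1·498 + 3·470) / 15 = 4668 / 15 ≈ 311.20

(751.2, 311.2)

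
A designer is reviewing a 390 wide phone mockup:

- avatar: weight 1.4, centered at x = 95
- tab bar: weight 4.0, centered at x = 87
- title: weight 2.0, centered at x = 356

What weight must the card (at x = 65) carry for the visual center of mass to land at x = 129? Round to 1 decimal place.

Existing Σw = 7.4 (1.4 + 4.0 + 2.0); existing moment 1.4·95 + 4.0·87 + 2.0·356 = 1193.0.
Set Σw·x/Σw = 129: (1193.0 + 65w) = 129·(7.4 + w).
Rearranging, w·(65 − 129) = 129·7.4 − 1193.0 = -238.4, so w ≈ -238.4/-64 = 3.72.

w ≈ 3.7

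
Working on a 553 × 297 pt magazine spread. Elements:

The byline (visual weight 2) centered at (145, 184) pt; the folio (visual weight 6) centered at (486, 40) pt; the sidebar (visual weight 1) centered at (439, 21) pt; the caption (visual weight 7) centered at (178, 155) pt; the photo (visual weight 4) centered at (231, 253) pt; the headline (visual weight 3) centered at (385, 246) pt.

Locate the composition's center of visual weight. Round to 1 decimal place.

Weights sum to 2 + 6 + 1 + 7 + 4 + 3 = 23.
Σw·x = 2·145 + 6·486 + 1·439 + 7·178 + 4·231 + 3·385 = 6970, so x̄ = 6970/23 ≈ 303.04.
Σw·y = 2·184 + 6·40 + 1·21 + 7·155 + 4·253 + 3·246 = 3464, so ȳ = 3464/23 ≈ 150.61.

(303.0, 150.6)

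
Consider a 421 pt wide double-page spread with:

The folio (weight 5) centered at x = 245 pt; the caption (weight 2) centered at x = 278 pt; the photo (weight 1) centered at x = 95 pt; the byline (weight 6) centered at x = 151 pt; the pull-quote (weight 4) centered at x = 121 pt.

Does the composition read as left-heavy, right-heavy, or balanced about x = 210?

left-heavy

Weights sum to 5 + 2 + 1 + 6 + 4 = 18.
x: (5·245 + 2·278 + 1·95 + 6·151 + 4·121) / 18 = 3266 / 18 ≈ 181.44
Since 181.4 is left of 210, the composition reads left-heavy.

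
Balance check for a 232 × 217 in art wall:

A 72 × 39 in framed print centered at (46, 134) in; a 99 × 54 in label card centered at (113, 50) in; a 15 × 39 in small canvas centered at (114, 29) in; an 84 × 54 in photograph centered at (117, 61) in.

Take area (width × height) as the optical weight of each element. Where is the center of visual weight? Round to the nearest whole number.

(100, 71)

Areas → weights: framed print 72·39 = 2808, label card 99·54 = 5346, small canvas 15·39 = 585, photograph 84·54 = 4536; Σw = 13275.
x-moment: 2808·46 + 5346·113 + 585·114 + 4536·117 = 1330668; centroid 1330668/13275 ≈ 100.24.
y-moment: 2808·134 + 5346·50 + 585·29 + 4536·61 = 937233; centroid 937233/13275 ≈ 70.60.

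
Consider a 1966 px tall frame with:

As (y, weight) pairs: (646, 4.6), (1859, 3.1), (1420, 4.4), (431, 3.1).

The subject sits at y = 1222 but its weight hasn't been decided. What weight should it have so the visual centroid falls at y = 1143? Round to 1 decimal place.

w ≈ 13.4

Known weights sum to 4.6 + 3.1 + 4.4 + 3.1 = 15.2; their moment is 4.6·646 + 3.1·1859 + 4.4·1420 + 3.1·431 = 16318.6.
Balance at y = 1143 requires (16318.6 + w·1222) / (15.2 + w) = 1143.
So w = (1143·15.2 − 16318.6)/(1222 − 1143) = 1055.0/79 ≈ 13.35.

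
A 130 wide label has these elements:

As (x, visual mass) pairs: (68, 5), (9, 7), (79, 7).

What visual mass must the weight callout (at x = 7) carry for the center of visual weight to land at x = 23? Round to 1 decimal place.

Existing Σw = 19 (5 + 7 + 7); existing moment 5·68 + 7·9 + 7·79 = 956.
Balance at x = 23 requires (956 + w·7) / (19 + w) = 23.
So w = (23·19 − 956)/(7 − 23) = -519/-16 ≈ 32.44.

w ≈ 32.4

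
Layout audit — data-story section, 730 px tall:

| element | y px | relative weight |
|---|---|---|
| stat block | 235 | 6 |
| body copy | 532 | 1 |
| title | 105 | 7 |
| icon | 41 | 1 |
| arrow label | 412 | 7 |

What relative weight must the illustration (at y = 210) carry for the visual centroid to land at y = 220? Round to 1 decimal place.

w ≈ 76.2

Fixed elements: Σw = 6 + 1 + 7 + 1 + 7 = 22, Σw·y = 6·235 + 1·532 + 7·105 + 1·41 + 7·412 = 5602.
For the centroid to hit 220: (5602 + w·210) / (22 + w) = 220.
Rearranging, w·(210 − 220) = 220·22 − 5602 = -762, so w ≈ -762/-10 = 76.20.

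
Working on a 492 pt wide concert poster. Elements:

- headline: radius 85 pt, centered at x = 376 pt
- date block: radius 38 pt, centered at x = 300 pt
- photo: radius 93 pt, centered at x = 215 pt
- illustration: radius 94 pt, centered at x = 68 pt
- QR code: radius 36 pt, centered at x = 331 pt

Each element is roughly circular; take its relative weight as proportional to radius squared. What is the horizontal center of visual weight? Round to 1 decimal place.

x ≈ 220.0

r² weights: headline 85² = 7225, date block 38² = 1444, photo 93² = 8649, illustration 94² = 8836, QR code 36² = 1296. Total = 27450.
x-moment: 7225·376 + 1444·300 + 8649·215 + 8836·68 + 1296·331 = 6039159; centroid 6039159/27450 ≈ 220.01.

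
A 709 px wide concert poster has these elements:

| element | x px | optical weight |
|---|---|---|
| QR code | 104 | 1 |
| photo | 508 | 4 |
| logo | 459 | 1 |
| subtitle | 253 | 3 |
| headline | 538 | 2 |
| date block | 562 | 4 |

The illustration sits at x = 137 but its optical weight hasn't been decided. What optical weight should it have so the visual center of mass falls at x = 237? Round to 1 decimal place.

Known weights sum to 1 + 4 + 1 + 3 + 2 + 4 = 15; their moment is 1·104 + 4·508 + 1·459 + 3·253 + 2·538 + 4·562 = 6678.
Set Σw·x/Σw = 237: (6678 + 137w) = 237·(15 + w).
Solving: w = (237·15 − 6678) / (137 − 237) = -3123 / -100 ≈ 31.23.

w ≈ 31.2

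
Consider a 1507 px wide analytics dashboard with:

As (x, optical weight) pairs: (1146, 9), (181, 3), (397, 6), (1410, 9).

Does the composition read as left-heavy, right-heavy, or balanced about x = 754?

Σw = 9 + 3 + 6 + 9 = 27.
Σw·x = 9·1146 + 3·181 + 6·397 + 9·1410 = 25929, so x̄ = 25929/27 ≈ 960.33.
Since 960.3 is right of 754, the composition reads right-heavy.

right-heavy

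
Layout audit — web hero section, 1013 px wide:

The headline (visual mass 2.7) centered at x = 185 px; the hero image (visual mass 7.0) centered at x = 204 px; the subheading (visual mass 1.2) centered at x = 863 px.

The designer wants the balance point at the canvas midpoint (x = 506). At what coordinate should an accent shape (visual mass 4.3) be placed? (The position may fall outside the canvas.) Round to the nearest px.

x ≈ 1100

New total weight: (2.7 + 7.0 + 1.2) + 4.3 = 15.2.
Along x: (2963.1 + 4.3·x) / 15.2 = 506 (existing moment 2.7·185 + 7.0·204 + 1.2·863 = 2963.1) ⇒ x = (7691.2 − 2963.1) / 4.3 ≈ 1099.56.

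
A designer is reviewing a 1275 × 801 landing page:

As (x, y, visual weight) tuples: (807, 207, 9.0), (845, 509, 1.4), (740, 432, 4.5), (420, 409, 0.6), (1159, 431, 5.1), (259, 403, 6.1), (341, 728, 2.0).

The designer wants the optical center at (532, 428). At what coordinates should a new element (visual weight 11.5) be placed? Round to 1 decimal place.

(103.1, 550.3)

With the new element, Σw becomes 9.0 + 1.4 + 4.5 + 0.6 + 5.1 + 6.1 + 2.0 + 11.5 = 40.2.
x: need Σw·x = 40.2·532 = 21386.4. Existing = 9.0·807 + 1.4·845 + 4.5·740 + 0.6·420 + 5.1·1159 + 6.1·259 + 2.0·341 = 20200.8. Remainder 1185.6 / 11.5 ≈ 103.10.
y: need Σw·y = 40.2·428 = 17205.6. Existing = 9.0·207 + 1.4·509 + 4.5·432 + 0.6·409 + 5.1·431 + 6.1·403 + 2.0·728 = 10877.4. Remainder 6328.2 / 11.5 ≈ 550.28.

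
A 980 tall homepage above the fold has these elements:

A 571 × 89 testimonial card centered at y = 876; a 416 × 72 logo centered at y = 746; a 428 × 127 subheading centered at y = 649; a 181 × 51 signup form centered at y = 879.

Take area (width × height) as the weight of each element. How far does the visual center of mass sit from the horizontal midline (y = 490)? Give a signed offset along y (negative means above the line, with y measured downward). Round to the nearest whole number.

Taking area as weight: testimonial card 571·89 = 50819, logo 416·72 = 29952, subheading 428·127 = 54356, signup form 181·51 = 9231. Sum 144358.
y-moment: 50819·876 + 29952·746 + 54356·649 + 9231·879 = 110252729; centroid 110252729/144358 ≈ 763.75.
Against y = 490, that's 763.75 − 490 = 273.75.

≈ 274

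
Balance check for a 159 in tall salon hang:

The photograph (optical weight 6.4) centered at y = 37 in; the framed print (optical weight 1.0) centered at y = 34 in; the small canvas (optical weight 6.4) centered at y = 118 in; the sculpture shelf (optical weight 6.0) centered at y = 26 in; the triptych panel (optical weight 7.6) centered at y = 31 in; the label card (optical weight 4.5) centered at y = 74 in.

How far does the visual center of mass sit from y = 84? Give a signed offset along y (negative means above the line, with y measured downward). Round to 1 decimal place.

≈ -29.1 in

Weights sum to 6.4 + 1.0 + 6.4 + 6.0 + 7.6 + 4.5 = 31.9.
Σw·y = 1750.6; ȳ = 1750.6/31.9 ≈ 54.88.
Offset from y = 84: 54.88 − 84 ≈ -29.12.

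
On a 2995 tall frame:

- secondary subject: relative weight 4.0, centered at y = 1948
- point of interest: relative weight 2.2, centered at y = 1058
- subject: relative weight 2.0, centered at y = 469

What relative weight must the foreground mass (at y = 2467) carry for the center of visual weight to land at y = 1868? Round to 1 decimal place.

Fixed elements: Σw = 4.0 + 2.2 + 2.0 = 8.2, Σw·y = 4.0·1948 + 2.2·1058 + 2.0·469 = 11057.6.
Set Σw·y/Σw = 1868: (11057.6 + 2467w) = 1868·(8.2 + w).
So w = (1868·8.2 − 11057.6)/(2467 − 1868) = 4260.0/599 ≈ 7.11.

w ≈ 7.1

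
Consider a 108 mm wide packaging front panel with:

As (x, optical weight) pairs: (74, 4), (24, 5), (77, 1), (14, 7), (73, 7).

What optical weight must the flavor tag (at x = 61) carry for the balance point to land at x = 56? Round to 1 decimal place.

Known weights sum to 4 + 5 + 1 + 7 + 7 = 24; their moment is 4·74 + 5·24 + 1·77 + 7·14 + 7·73 = 1102.
Balance at x = 56 requires (1102 + w·61) / (24 + w) = 56.
So w = (56·24 − 1102)/(61 − 56) = 242/5 ≈ 48.40.

w ≈ 48.4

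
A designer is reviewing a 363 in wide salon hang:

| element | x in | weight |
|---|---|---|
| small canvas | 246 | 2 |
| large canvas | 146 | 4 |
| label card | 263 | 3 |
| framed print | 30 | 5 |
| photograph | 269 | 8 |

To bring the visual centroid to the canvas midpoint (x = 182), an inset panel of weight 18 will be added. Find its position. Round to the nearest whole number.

With the inset panel, Σw becomes 2 + 4 + 3 + 5 + 8 + 18 = 40.
Along x: (4167 + 18·x) / 40 = 182 (existing moment 2·246 + 4·146 + 3·263 + 5·30 + 8·269 = 4167) ⇒ x = (7280 − 4167) / 18 ≈ 172.94.

x ≈ 173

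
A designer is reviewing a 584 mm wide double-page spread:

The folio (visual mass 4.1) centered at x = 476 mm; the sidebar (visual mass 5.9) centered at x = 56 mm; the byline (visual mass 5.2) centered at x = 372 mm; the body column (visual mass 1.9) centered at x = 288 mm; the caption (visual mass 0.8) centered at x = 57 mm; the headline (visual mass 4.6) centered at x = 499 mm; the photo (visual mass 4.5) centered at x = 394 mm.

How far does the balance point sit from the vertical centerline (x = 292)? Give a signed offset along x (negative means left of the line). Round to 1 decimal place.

≈ 36.8 mm

Weights sum to 4.1 + 5.9 + 5.2 + 1.9 + 0.8 + 4.6 + 4.5 = 27.0.
Σw·x = 4.1·476 + 5.9·56 + 5.2·372 + 1.9·288 + 0.8·57 + 4.6·499 + 4.5·394 = 8877.6, so x̄ = 8877.6/27.0 ≈ 328.80.
Against x = 292, that's 328.80 − 292 = 36.80.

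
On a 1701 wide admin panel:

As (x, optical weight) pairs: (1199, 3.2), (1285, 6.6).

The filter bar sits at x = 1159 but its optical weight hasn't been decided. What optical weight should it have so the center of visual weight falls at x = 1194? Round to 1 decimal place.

Fixed elements: Σw = 3.2 + 6.6 = 9.8, Σw·x = 3.2·1199 + 6.6·1285 = 12317.8.
Set Σw·x/Σw = 1194: (12317.8 + 1159w) = 1194·(9.8 + w).
Rearranging, w·(1159 − 1194) = 1194·9.8 − 12317.8 = -616.6, so w ≈ -616.6/-35 = 17.62.

w ≈ 17.6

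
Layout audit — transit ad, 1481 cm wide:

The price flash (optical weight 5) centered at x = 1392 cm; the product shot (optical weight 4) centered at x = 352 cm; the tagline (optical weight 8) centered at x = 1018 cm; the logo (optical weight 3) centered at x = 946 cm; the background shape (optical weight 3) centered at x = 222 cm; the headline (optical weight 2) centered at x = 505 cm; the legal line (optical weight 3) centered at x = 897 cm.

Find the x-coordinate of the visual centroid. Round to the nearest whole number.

Weights sum to 5 + 4 + 8 + 3 + 3 + 2 + 3 = 28.
x: moment 23717 / weight 28 ≈ 847.04

x ≈ 847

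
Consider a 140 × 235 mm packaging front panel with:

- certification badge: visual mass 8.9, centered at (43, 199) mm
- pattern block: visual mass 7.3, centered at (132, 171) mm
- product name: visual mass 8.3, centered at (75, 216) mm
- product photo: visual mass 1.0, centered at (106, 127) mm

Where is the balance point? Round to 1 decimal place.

Σw = 8.9 + 7.3 + 8.3 + 1.0 = 25.5.
x-moment: 8.9·43 + 7.3·132 + 8.3·75 + 1.0·106 = 2074.8; centroid 2074.8/25.5 ≈ 81.36.
y-moment: 8.9·199 + 7.3·171 + 8.3·216 + 1.0·127 = 4939.2; centroid 4939.2/25.5 ≈ 193.69.

(81.4, 193.7)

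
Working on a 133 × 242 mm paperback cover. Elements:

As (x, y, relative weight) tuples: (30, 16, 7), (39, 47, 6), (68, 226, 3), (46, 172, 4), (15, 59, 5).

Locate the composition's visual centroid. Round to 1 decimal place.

Σw = 7 + 6 + 3 + 4 + 5 = 25.
Σw·x = 7·30 + 6·39 + 3·68 + 4·46 + 5·15 = 907, so x̄ = 907/25 ≈ 36.28.
Σw·y = 7·16 + 6·47 + 3·226 + 4·172 + 5·59 = 2055, so ȳ = 2055/25 ≈ 82.20.

(36.3, 82.2)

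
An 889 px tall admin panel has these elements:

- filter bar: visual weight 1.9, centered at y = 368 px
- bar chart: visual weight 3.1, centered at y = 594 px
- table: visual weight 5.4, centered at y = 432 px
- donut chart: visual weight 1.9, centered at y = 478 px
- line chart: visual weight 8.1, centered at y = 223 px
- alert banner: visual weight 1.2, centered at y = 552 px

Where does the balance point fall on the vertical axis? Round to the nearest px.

y ≈ 382

Total weight = 1.9 + 3.1 + 5.4 + 1.9 + 8.1 + 1.2 = 21.6.
Σw·y = 8250.3; ȳ = 8250.3/21.6 ≈ 381.96.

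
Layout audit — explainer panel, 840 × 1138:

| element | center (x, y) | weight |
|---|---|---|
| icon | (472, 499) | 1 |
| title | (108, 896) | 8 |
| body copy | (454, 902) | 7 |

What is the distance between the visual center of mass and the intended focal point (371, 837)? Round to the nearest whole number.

≈ 96

Total weight = 1 + 8 + 7 = 16.
x: (1·472 + 8·108 + 7·454) / 16 = 4514 / 16 ≈ 282.12
y: (1·499 + 8·896 + 7·902) / 16 = 13981 / 16 ≈ 873.81
Offset from (371, 837): Δx ≈ -88.88, Δy ≈ 36.81; distance = √(Δx² + Δy²) ≈ 96.20.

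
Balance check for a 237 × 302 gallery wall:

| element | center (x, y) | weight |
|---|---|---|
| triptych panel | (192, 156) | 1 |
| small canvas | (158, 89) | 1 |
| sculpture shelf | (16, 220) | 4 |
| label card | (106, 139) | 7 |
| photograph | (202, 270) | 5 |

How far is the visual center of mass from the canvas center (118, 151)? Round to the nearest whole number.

Weights sum to 1 + 1 + 4 + 7 + 5 = 18.
Σw·x = 1·192 + 1·158 + 4·16 + 7·106 + 5·202 = 2166, so x̄ = 2166/18 ≈ 120.33.
Σw·y = 1·156 + 1·89 + 4·220 + 7·139 + 5·270 = 3448, so ȳ = 3448/18 ≈ 191.56.
Relative to (118, 151): Δ = (2.33, 40.56); |Δ| = √(2.33² + 40.56²) ≈ 40.62.

≈ 41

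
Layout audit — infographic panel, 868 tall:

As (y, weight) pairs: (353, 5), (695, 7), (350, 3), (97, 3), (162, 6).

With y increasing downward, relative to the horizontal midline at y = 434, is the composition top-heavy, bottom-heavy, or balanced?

top-heavy

Σw = 5 + 7 + 3 + 3 + 6 = 24.
Σw·y = 5·353 + 7·695 + 3·350 + 3·97 + 6·162 = 8943, so ȳ = 8943/24 ≈ 372.62.
372.6 lies above (smaller y than) the midline 434, so the layout is top-heavy.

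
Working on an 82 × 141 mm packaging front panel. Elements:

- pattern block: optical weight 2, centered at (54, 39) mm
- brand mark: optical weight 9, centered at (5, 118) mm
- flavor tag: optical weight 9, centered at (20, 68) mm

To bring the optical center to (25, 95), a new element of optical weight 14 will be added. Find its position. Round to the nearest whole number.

New total weight: (2 + 9 + 9) + 14 = 34.
Along x: (333 + 14·x) / 34 = 25 (existing moment 2·54 + 9·5 + 9·20 = 333) ⇒ x = (850 − 333) / 14 ≈ 36.93.
Along y: (1752 + 14·y) / 34 = 95 (existing moment 2·39 + 9·118 + 9·68 = 1752) ⇒ y = (3230 − 1752) / 14 ≈ 105.57.

(37, 106)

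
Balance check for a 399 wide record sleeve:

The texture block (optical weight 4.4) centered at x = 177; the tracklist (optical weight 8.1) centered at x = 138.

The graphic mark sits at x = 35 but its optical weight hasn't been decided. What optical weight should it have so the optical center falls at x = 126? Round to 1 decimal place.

w ≈ 3.5

Known weights sum to 4.4 + 8.1 = 12.5; their moment is 4.4·177 + 8.1·138 = 1896.6.
Set Σw·x/Σw = 126: (1896.6 + 35w) = 126·(12.5 + w).
Rearranging, w·(35 − 126) = 126·12.5 − 1896.6 = -321.6, so w ≈ -321.6/-91 = 3.53.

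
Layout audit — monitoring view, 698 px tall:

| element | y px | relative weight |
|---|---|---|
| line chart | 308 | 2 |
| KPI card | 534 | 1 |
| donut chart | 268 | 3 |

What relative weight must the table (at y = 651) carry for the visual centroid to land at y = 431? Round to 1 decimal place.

Existing Σw = 6 (2 + 1 + 3); existing moment 2·308 + 1·534 + 3·268 = 1954.
Balance at y = 431 requires (1954 + w·651) / (6 + w) = 431.
Rearranging, w·(651 − 431) = 431·6 − 1954 = 632, so w ≈ 632/220 = 2.87.

w ≈ 2.9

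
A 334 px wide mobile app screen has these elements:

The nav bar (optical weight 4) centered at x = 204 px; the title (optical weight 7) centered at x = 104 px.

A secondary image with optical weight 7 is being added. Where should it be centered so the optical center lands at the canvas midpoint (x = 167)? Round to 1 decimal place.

x ≈ 208.9

With the secondary image, Σw becomes 4 + 7 + 7 = 18.
Along x: (1544 + 7·x) / 18 = 167 (existing moment 4·204 + 7·104 = 1544) ⇒ x = (3006 − 1544) / 7 ≈ 208.86.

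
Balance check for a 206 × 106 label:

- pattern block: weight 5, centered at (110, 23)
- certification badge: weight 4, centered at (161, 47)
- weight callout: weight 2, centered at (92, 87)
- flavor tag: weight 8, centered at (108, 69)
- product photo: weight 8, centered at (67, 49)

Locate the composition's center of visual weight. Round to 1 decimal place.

Weights sum to 5 + 4 + 2 + 8 + 8 = 27.
Σw·x = 5·110 + 4·161 + 2·92 + 8·108 + 8·67 = 2778, so x̄ = 2778/27 ≈ 102.89.
Σw·y = 5·23 + 4·47 + 2·87 + 8·69 + 8·49 = 1421, so ȳ = 1421/27 ≈ 52.63.

(102.9, 52.6)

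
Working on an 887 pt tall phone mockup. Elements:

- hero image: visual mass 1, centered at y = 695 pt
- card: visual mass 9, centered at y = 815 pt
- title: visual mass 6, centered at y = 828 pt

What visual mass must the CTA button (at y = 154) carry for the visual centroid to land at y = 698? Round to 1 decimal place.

w ≈ 3.4

Fixed elements: Σw = 1 + 9 + 6 = 16, Σw·y = 1·695 + 9·815 + 6·828 = 12998.
Balance at y = 698 requires (12998 + w·154) / (16 + w) = 698.
So w = (698·16 − 12998)/(154 − 698) = -1830/-544 ≈ 3.36.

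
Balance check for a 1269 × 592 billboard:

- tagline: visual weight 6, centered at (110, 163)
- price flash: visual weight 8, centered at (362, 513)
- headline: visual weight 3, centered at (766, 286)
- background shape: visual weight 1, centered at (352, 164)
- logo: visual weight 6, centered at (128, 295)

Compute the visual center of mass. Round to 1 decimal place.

Σw = 6 + 8 + 3 + 1 + 6 = 24.
x: (6·110 + 8·362 + 3·766 + 1·352 + 6·128) / 24 = 6974 / 24 ≈ 290.58
y: (6·163 + 8·513 + 3·286 + 1·164 + 6·295) / 24 = 7874 / 24 ≈ 328.08

(290.6, 328.1)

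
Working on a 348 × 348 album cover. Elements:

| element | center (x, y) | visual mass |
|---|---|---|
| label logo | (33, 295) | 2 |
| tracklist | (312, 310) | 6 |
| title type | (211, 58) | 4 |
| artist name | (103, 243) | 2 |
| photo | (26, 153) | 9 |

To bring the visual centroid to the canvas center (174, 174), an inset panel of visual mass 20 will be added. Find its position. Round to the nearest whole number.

After adding the inset panel, total weight = 2 + 6 + 4 + 2 + 9 + 20 = 43.
Along x: (3222 + 20·x) / 43 = 174 (existing moment 2·33 + 6·312 + 4·211 + 2·103 + 9·26 = 3222) ⇒ x = (7482 − 3222) / 20 ≈ 213.00.
Along y: (4545 + 20·y) / 43 = 174 (existing moment 2·295 + 6·310 + 4·58 + 2·243 + 9·153 = 4545) ⇒ y = (7482 − 4545) / 20 ≈ 146.85.

(213, 147)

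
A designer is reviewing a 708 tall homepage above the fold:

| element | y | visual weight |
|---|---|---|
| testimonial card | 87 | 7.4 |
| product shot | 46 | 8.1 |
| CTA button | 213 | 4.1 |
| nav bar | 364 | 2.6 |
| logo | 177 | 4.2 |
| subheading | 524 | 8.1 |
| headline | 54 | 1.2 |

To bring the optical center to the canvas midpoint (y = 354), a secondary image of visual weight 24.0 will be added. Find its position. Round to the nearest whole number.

y ≈ 552

New total weight: (7.4 + 8.1 + 4.1 + 2.6 + 4.2 + 8.1 + 1.2) + 24.0 = 59.7.
y: target moment 59.7×354 = 21133.8; current 7.4·87 + 8.1·46 + 4.1·213 + 2.6·364 + 4.2·177 + 8.1·524 + 1.2·54 = 7888.7; the secondary image supplies 13245.1, so y = 13245.1/24.0 ≈ 551.88.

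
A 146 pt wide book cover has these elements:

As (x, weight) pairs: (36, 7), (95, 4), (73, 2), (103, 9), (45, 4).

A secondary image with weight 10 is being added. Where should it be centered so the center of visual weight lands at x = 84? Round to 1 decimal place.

With the secondary image, Σw becomes 7 + 4 + 2 + 9 + 4 + 10 = 36.
Along x: (1885 + 10·x) / 36 = 84 (existing moment 7·36 + 4·95 + 2·73 + 9·103 + 4·45 = 1885) ⇒ x = (3024 − 1885) / 10 ≈ 113.90.

x ≈ 113.9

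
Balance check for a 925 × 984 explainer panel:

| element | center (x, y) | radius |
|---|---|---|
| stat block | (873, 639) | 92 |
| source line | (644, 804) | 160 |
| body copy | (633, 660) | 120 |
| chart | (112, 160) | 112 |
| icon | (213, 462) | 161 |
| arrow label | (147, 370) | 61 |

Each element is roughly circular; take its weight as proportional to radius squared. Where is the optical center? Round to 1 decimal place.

(446.4, 561.0)

r² weights: stat block 92² = 8464, source line 160² = 25600, body copy 120² = 14400, chart 112² = 12544, icon 161² = 25921, arrow label 61² = 3721. Total = 90650.
x: (8464·873 + 25600·644 + 14400·633 + 12544·112 + 25921·213 + 3721·147) / 90650 = 40463760 / 90650 ≈ 446.37
y: (8464·639 + 25600·804 + 14400·660 + 12544·160 + 25921·462 + 3721·370) / 90650 = 50854208 / 90650 ≈ 561.00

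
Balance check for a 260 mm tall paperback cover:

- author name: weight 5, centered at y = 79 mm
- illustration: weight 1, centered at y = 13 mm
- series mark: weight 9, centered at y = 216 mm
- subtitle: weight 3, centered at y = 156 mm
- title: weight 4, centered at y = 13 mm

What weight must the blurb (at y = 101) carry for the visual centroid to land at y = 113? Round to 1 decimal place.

Fixed elements: Σw = 5 + 1 + 9 + 3 + 4 = 22, Σw·y = 5·79 + 1·13 + 9·216 + 3·156 + 4·13 = 2872.
Set Σw·y/Σw = 113: (2872 + 101w) = 113·(22 + w).
Solving: w = (113·22 − 2872) / (101 − 113) = -386 / -12 ≈ 32.17.

w ≈ 32.2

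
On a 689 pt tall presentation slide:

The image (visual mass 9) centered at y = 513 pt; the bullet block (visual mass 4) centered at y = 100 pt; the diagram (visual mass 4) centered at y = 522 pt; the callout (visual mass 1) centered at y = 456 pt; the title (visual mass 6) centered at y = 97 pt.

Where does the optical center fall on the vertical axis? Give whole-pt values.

y ≈ 339

Σw = 9 + 4 + 4 + 1 + 6 = 24.
y-moment: 9·513 + 4·100 + 4·522 + 1·456 + 6·97 = 8143; centroid 8143/24 ≈ 339.29.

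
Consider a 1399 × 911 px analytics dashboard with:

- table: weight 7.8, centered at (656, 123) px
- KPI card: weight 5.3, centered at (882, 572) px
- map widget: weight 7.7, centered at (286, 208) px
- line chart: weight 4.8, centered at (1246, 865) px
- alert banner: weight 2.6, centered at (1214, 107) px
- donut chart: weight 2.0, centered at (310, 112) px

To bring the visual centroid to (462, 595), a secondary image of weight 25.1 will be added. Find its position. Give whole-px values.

(151, 903)

With the secondary image, Σw becomes 7.8 + 5.3 + 7.7 + 4.8 + 2.6 + 2.0 + 25.1 = 55.3.
x: need Σw·x = 55.3·462 = 25548.6. Existing = 7.8·656 + 5.3·882 + 7.7·286 + 4.8·1246 + 2.6·1214 + 2.0·310 = 21750.8. Remainder 3797.8 / 25.1 ≈ 151.31.
y: need Σw·y = 55.3·595 = 32903.5. Existing = 7.8·123 + 5.3·572 + 7.7·208 + 4.8·865 + 2.6·107 + 2.0·112 = 10246.8. Remainder 22656.7 / 25.1 ≈ 902.66.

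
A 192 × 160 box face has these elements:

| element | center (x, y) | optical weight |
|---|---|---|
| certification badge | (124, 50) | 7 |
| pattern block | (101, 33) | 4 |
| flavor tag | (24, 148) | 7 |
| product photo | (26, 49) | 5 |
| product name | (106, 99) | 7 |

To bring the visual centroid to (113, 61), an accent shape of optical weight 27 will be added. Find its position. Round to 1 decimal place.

New total weight: (7 + 4 + 7 + 5 + 7) + 27 = 57.
Along x: (2312 + 27·x) / 57 = 113 (existing moment 7·124 + 4·101 + 7·24 + 5·26 + 7·106 = 2312) ⇒ x = (6441 − 2312) / 27 ≈ 152.93.
Along y: (2456 + 27·y) / 57 = 61 (existing moment 7·50 + 4·33 + 7·148 + 5·49 + 7·99 = 2456) ⇒ y = (3477 − 2456) / 27 ≈ 37.81.

(152.9, 37.8)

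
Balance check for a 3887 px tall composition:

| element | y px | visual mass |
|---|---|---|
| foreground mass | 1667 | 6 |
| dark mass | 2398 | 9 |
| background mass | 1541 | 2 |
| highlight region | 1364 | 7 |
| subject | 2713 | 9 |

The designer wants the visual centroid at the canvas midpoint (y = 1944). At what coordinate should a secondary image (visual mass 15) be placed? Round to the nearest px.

y ≈ 1645

After adding the secondary image, total weight = 6 + 9 + 2 + 7 + 9 + 15 = 48.
y: need Σw·y = 48·1944 = 93312. Existing = 6·1667 + 9·2398 + 2·1541 + 7·1364 + 9·2713 = 68631. Remainder 24681 / 15 ≈ 1645.40.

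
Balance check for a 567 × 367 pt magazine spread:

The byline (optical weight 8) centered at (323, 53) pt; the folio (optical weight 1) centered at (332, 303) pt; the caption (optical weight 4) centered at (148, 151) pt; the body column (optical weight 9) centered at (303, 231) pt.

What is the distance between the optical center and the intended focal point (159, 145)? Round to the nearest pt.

≈ 125 pt

Σw = 8 + 1 + 4 + 9 = 22.
x: (8·323 + 1·332 + 4·148 + 9·303) / 22 = 6235 / 22 ≈ 283.41
y: (8·53 + 1·303 + 4·151 + 9·231) / 22 = 3410 / 22 ≈ 155.00
From (159, 145): dx = 124.41, dy = 10.00, so the distance is √(dx²+dy²) ≈ 124.81.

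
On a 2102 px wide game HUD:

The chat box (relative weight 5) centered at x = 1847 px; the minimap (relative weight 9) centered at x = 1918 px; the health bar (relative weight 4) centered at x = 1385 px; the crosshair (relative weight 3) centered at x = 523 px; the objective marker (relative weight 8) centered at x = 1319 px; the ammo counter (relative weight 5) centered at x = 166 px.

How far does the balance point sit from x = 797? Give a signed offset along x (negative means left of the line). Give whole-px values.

Weights sum to 5 + 9 + 4 + 3 + 8 + 5 = 34.
Σw·x = 44988; x̄ = 44988/34 ≈ 1323.18.
Offset from x = 797: 1323.18 − 797 ≈ 526.18.

≈ 526 px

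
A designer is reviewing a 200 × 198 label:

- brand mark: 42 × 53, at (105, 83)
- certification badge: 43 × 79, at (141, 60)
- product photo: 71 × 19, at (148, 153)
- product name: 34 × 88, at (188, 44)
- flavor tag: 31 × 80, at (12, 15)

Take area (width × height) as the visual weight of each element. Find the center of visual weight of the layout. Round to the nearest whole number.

(121, 61)

Areas: brand mark 42·53 = 2226, certification badge 43·79 = 3397, product photo 71·19 = 1349, product name 34·88 = 2992, flavor tag 31·80 = 2480. Total weight = 12444.
x: (2226·105 + 3397·141 + 1349·148 + 2992·188 + 2480·12) / 12444 = 1504615 / 12444 ≈ 120.91
y: (2226·83 + 3397·60 + 1349·153 + 2992·44 + 2480·15) / 12444 = 763823 / 12444 ≈ 61.38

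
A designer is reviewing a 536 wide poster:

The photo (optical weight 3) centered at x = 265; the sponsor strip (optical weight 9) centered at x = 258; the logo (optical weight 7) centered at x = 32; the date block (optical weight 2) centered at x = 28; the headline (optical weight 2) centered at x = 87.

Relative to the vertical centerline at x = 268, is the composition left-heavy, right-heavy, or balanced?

left-heavy

Total weight = 3 + 9 + 7 + 2 + 2 = 23.
x: (3·265 + 9·258 + 7·32 + 2·28 + 2·87) / 23 = 3571 / 23 ≈ 155.26
Since 155.3 is left of 268, the composition reads left-heavy.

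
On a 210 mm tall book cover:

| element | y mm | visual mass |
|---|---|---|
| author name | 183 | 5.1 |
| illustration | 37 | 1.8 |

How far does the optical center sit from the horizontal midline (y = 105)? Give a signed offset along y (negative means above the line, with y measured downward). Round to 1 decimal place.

Weights sum to 5.1 + 1.8 = 6.9.
y: (5.1·183 + 1.8·37) / 6.9 = 999.9 / 6.9 ≈ 144.91
Difference: 144.91 − 105 ≈ 39.91.

≈ 39.9 mm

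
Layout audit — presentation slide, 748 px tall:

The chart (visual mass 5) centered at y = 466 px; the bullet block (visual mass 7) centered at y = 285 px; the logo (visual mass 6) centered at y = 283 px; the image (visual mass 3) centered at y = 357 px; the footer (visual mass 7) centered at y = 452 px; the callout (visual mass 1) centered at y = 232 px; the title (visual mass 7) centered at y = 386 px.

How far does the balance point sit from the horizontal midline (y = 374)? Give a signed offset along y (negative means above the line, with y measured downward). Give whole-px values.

≈ -8 px

Total weight = 5 + 7 + 6 + 3 + 7 + 1 + 7 = 36.
y-moment: 5·466 + 7·285 + 6·283 + 3·357 + 7·452 + 1·232 + 7·386 = 13192; centroid 13192/36 ≈ 366.44.
Difference: 366.44 − 374 ≈ -7.56.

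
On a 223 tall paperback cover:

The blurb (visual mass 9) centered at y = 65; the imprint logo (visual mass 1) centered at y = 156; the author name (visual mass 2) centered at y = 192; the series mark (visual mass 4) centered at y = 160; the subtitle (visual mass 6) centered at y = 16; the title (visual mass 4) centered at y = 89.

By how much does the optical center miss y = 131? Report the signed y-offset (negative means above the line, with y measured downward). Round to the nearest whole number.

≈ -46

Σw = 9 + 1 + 2 + 4 + 6 + 4 = 26.
Σw·y = 2217; ȳ = 2217/26 ≈ 85.27.
Difference: 85.27 − 131 ≈ -45.73.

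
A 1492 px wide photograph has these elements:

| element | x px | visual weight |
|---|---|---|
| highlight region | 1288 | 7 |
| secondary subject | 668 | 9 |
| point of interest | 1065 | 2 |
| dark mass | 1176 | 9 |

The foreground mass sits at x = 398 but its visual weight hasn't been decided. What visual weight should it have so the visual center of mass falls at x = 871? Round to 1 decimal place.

w ≈ 8.9

Known weights sum to 7 + 9 + 2 + 9 = 27; their moment is 7·1288 + 9·668 + 2·1065 + 9·1176 = 27742.
For the centroid to hit 871: (27742 + w·398) / (27 + w) = 871.
Solving: w = (871·27 − 27742) / (398 − 871) = -4225 / -473 ≈ 8.93.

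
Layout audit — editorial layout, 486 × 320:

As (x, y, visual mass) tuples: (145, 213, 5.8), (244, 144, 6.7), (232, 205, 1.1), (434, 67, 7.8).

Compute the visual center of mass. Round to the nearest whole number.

Total weight = 5.8 + 6.7 + 1.1 + 7.8 = 21.4.
x: (5.8·145 + 6.7·244 + 1.1·232 + 7.8·434) / 21.4 = 6116.2 / 21.4 ≈ 285.80
y: (5.8·213 + 6.7·144 + 1.1·205 + 7.8·67) / 21.4 = 2948.3 / 21.4 ≈ 137.77

(286, 138)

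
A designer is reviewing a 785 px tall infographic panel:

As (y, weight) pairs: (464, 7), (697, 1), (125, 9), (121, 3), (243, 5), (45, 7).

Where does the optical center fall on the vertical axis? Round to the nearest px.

y ≈ 218

Total weight = 7 + 1 + 9 + 3 + 5 + 7 = 32.
y: moment 6963 / weight 32 ≈ 217.59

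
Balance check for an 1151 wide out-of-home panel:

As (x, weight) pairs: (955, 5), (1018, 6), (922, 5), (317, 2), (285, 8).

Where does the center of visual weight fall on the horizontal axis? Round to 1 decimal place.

Total weight = 5 + 6 + 5 + 2 + 8 = 26.
Σw·x = 5·955 + 6·1018 + 5·922 + 2·317 + 8·285 = 18407, so x̄ = 18407/26 ≈ 707.96.

x ≈ 708.0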